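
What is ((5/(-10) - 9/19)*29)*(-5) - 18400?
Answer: -693835/38 ≈ -18259.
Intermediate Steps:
((5/(-10) - 9/19)*29)*(-5) - 18400 = ((5*(-1/10) - 9*1/19)*29)*(-5) - 18400 = ((-1/2 - 9/19)*29)*(-5) - 18400 = -37/38*29*(-5) - 18400 = -1073/38*(-5) - 18400 = 5365/38 - 18400 = -693835/38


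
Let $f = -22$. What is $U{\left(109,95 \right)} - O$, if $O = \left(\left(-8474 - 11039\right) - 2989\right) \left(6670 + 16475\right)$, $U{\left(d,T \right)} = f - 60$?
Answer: $520808708$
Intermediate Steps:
$U{\left(d,T \right)} = -82$ ($U{\left(d,T \right)} = -22 - 60 = -82$)
$O = -520808790$ ($O = \left(\left(-8474 - 11039\right) - 2989\right) 23145 = \left(-19513 - 2989\right) 23145 = \left(-22502\right) 23145 = -520808790$)
$U{\left(109,95 \right)} - O = -82 - -520808790 = -82 + 520808790 = 520808708$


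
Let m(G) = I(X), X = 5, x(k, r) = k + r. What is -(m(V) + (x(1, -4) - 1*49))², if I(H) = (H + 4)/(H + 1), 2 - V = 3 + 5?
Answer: -10201/4 ≈ -2550.3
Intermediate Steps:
V = -6 (V = 2 - (3 + 5) = 2 - 1*8 = 2 - 8 = -6)
I(H) = (4 + H)/(1 + H)
m(G) = 3/2 (m(G) = (4 + 5)/(1 + 5) = 9/6 = (⅙)*9 = 3/2)
-(m(V) + (x(1, -4) - 1*49))² = -(3/2 + ((1 - 4) - 1*49))² = -(3/2 + (-3 - 49))² = -(3/2 - 52)² = -(-101/2)² = -1*10201/4 = -10201/4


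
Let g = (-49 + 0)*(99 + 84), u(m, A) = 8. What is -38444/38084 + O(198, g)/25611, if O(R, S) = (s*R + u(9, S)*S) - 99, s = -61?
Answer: -348360998/81280777 ≈ -4.2859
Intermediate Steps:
g = -8967 (g = -49*183 = -8967)
O(R, S) = -99 - 61*R + 8*S (O(R, S) = (-61*R + 8*S) - 99 = -99 - 61*R + 8*S)
-38444/38084 + O(198, g)/25611 = -38444/38084 + (-99 - 61*198 + 8*(-8967))/25611 = -38444*1/38084 + (-99 - 12078 - 71736)*(1/25611) = -9611/9521 - 83913*1/25611 = -9611/9521 - 27971/8537 = -348360998/81280777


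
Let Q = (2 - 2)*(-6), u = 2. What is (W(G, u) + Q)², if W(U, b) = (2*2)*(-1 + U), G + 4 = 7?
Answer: 64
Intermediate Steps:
G = 3 (G = -4 + 7 = 3)
W(U, b) = -4 + 4*U (W(U, b) = 4*(-1 + U) = -4 + 4*U)
Q = 0 (Q = 0*(-6) = 0)
(W(G, u) + Q)² = ((-4 + 4*3) + 0)² = ((-4 + 12) + 0)² = (8 + 0)² = 8² = 64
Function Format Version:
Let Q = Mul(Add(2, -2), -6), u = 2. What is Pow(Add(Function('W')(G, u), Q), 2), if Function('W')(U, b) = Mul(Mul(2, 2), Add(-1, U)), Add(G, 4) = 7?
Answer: 64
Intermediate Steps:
G = 3 (G = Add(-4, 7) = 3)
Function('W')(U, b) = Add(-4, Mul(4, U)) (Function('W')(U, b) = Mul(4, Add(-1, U)) = Add(-4, Mul(4, U)))
Q = 0 (Q = Mul(0, -6) = 0)
Pow(Add(Function('W')(G, u), Q), 2) = Pow(Add(Add(-4, Mul(4, 3)), 0), 2) = Pow(Add(Add(-4, 12), 0), 2) = Pow(Add(8, 0), 2) = Pow(8, 2) = 64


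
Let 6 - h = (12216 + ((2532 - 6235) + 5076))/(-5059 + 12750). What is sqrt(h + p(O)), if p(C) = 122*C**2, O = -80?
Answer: sqrt(46185726760687)/7691 ≈ 883.63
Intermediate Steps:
h = 32557/7691 (h = 6 - (12216 + ((2532 - 6235) + 5076))/(-5059 + 12750) = 6 - (12216 + (-3703 + 5076))/7691 = 6 - (12216 + 1373)/7691 = 6 - 13589/7691 = 32557/7691 ≈ 4.2331)
sqrt(h + p(O)) = sqrt(32557/7691 + 122*(-80)**2) = sqrt(32557/7691 + 122*6400) = sqrt(32557/7691 + 780800) = sqrt(6005165357/7691) = sqrt(46185726760687)/7691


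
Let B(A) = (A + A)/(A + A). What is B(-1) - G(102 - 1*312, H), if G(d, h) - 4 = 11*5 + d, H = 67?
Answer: 152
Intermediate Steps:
G(d, h) = 59 + d (G(d, h) = 4 + (11*5 + d) = 4 + (55 + d) = 59 + d)
B(A) = 1 (B(A) = (2*A)/((2*A)) = (2*A)*(1/(2*A)) = 1)
B(-1) - G(102 - 1*312, H) = 1 - (59 + (102 - 1*312)) = 1 - (59 + (102 - 312)) = 1 - (59 - 210) = 1 - 1*(-151) = 1 + 151 = 152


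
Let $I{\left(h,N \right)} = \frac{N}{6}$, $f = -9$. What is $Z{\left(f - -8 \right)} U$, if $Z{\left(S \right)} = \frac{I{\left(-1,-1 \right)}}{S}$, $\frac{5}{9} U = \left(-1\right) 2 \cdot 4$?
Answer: $- \frac{12}{5} \approx -2.4$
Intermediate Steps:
$I{\left(h,N \right)} = \frac{N}{6}$ ($I{\left(h,N \right)} = N \frac{1}{6} = \frac{N}{6}$)
$U = - \frac{72}{5}$ ($U = \frac{9 \left(-1\right) 2 \cdot 4}{5} = \frac{9 \left(\left(-2\right) 4\right)}{5} = \frac{9}{5} \left(-8\right) = - \frac{72}{5} \approx -14.4$)
$Z{\left(S \right)} = - \frac{1}{6 S}$ ($Z{\left(S \right)} = \frac{\frac{1}{6} \left(-1\right)}{S} = - \frac{1}{6 S}$)
$Z{\left(f - -8 \right)} U = - \frac{1}{6 \left(-9 - -8\right)} \left(- \frac{72}{5}\right) = - \frac{1}{6 \left(-9 + 8\right)} \left(- \frac{72}{5}\right) = - \frac{1}{6 \left(-1\right)} \left(- \frac{72}{5}\right) = \left(- \frac{1}{6}\right) \left(-1\right) \left(- \frac{72}{5}\right) = \frac{1}{6} \left(- \frac{72}{5}\right) = - \frac{12}{5}$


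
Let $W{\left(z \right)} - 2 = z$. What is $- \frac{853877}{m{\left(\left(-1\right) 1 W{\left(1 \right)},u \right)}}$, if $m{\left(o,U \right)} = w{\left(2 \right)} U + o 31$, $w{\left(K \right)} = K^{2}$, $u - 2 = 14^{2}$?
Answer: $- \frac{853877}{699} \approx -1221.6$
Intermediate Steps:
$W{\left(z \right)} = 2 + z$
$u = 198$ ($u = 2 + 14^{2} = 2 + 196 = 198$)
$m{\left(o,U \right)} = 4 U + 31 o$ ($m{\left(o,U \right)} = 2^{2} U + o 31 = 4 U + 31 o$)
$- \frac{853877}{m{\left(\left(-1\right) 1 W{\left(1 \right)},u \right)}} = - \frac{853877}{4 \cdot 198 + 31 \left(-1\right) 1 \left(2 + 1\right)} = - \frac{853877}{792 + 31 \left(\left(-1\right) 3\right)} = - \frac{853877}{792 + 31 \left(-3\right)} = - \frac{853877}{792 - 93} = - \frac{853877}{699}$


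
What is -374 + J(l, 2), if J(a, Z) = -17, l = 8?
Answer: -391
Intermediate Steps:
-374 + J(l, 2) = -374 - 17 = -391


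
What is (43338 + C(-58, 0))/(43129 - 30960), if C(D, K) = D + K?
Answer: 43280/12169 ≈ 3.5566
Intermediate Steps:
(43338 + C(-58, 0))/(43129 - 30960) = (43338 + (-58 + 0))/(43129 - 30960) = (43338 - 58)/12169 = 43280*(1/12169) = 43280/12169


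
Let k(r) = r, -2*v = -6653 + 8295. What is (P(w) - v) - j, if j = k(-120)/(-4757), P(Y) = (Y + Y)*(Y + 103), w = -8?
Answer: -3325263/4757 ≈ -699.03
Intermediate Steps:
P(Y) = 2*Y*(103 + Y) (P(Y) = (2*Y)*(103 + Y) = 2*Y*(103 + Y))
v = -821 (v = -(-6653 + 8295)/2 = -1/2*1642 = -821)
j = 120/4757 (j = -120/(-4757) = -120*(-1/4757) = 120/4757 ≈ 0.025226)
(P(w) - v) - j = (2*(-8)*(103 - 8) - 1*(-821)) - 1*120/4757 = (2*(-8)*95 + 821) - 120/4757 = (-1520 + 821) - 120/4757 = -699 - 120/4757 = -3325263/4757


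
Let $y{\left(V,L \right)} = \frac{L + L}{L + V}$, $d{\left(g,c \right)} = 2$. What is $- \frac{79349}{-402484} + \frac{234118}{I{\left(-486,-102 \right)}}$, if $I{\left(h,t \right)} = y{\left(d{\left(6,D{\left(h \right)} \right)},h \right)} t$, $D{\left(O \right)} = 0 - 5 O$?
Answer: $- \frac{5699855949119}{4987984212} \approx -1142.7$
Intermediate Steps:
$D{\left(O \right)} = - 5 O$
$y{\left(V,L \right)} = \frac{2 L}{L + V}$
$I{\left(h,t \right)} = \frac{2 h t}{2 + h}$ ($I{\left(h,t \right)} = \frac{2 h}{h + 2} t = \frac{2 h}{2 + h} t = \frac{2 h t}{2 + h}$)
$- \frac{79349}{-402484} + \frac{234118}{I{\left(-486,-102 \right)}} = - \frac{79349}{-402484} + \frac{234118}{2 \left(-486\right) \left(-102\right) \frac{1}{2 - 486}} = \left(-79349\right) \left(- \frac{1}{402484}\right) + \frac{234118}{2 \left(-486\right) \left(-102\right) \frac{1}{-484}} = \frac{79349}{402484} + \frac{234118}{2 \left(-486\right) \left(-102\right) \left(- \frac{1}{484}\right)} = \frac{79349}{402484} + \frac{234118}{- \frac{24786}{121}} = \frac{79349}{402484} + 234118 \left(- \frac{121}{24786}\right) = \frac{79349}{402484} - \frac{14164139}{12393} = - \frac{5699855949119}{4987984212}$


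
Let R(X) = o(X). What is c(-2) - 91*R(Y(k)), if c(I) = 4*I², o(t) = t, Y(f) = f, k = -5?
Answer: 471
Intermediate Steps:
R(X) = X
c(-2) - 91*R(Y(k)) = 4*(-2)² - 91*(-5) = 4*4 + 455 = 16 + 455 = 471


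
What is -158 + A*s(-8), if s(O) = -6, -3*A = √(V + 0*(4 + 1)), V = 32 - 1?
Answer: -158 + 2*√31 ≈ -146.86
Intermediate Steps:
V = 31
A = -√31/3 (A = -√(31 + 0*(4 + 1))/3 = -√(31 + 0*5)/3 = -√(31 + 0)/3 = -√31/3 ≈ -1.8559)
-158 + A*s(-8) = -158 - √31/3*(-6) = -158 + 2*√31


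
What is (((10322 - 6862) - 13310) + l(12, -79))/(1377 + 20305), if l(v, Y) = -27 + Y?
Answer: -4978/10841 ≈ -0.45918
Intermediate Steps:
(((10322 - 6862) - 13310) + l(12, -79))/(1377 + 20305) = (((10322 - 6862) - 13310) + (-27 - 79))/(1377 + 20305) = ((3460 - 13310) - 106)/21682 = (-9850 - 106)*(1/21682) = -9956*1/21682 = -4978/10841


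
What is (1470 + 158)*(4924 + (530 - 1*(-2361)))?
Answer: 12722820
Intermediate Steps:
(1470 + 158)*(4924 + (530 - 1*(-2361))) = 1628*(4924 + (530 + 2361)) = 1628*(4924 + 2891) = 1628*7815 = 12722820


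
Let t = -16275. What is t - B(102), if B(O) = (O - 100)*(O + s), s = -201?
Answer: -16077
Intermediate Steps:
B(O) = (-201 + O)*(-100 + O) (B(O) = (O - 100)*(O - 201) = (-100 + O)*(-201 + O) = (-201 + O)*(-100 + O))
t - B(102) = -16275 - (20100 + 102**2 - 301*102) = -16275 - (20100 + 10404 - 30702) = -16275 - 1*(-198) = -16275 + 198 = -16077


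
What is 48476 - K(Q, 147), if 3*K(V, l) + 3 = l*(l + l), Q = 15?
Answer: 34071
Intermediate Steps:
K(V, l) = -1 + 2*l**2/3 (K(V, l) = -1 + (l*(l + l))/3 = -1 + (l*(2*l))/3 = -1 + (2*l**2)/3 = -1 + 2*l**2/3)
48476 - K(Q, 147) = 48476 - (-1 + (2/3)*147**2) = 48476 - (-1 + (2/3)*21609) = 48476 - (-1 + 14406) = 48476 - 1*14405 = 48476 - 14405 = 34071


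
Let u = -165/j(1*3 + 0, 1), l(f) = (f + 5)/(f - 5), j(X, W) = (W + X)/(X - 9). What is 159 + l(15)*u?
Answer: 654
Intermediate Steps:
j(X, W) = (W + X)/(-9 + X)
l(f) = (5 + f)/(-5 + f)
u = 495/2 (u = -165*(-9 + (1*3 + 0))/(1 + (1*3 + 0)) = -165*(-9 + (3 + 0))/(1 + (3 + 0)) = -165*(-9 + 3)/(1 + 3) = -165/(4/(-6)) = -165/((-⅙*4)) = -165/(-⅔) = -165*(-3/2) = 495/2 ≈ 247.50)
159 + l(15)*u = 159 + ((5 + 15)/(-5 + 15))*(495/2) = 159 + (20/10)*(495/2) = 159 + ((⅒)*20)*(495/2) = 159 + 2*(495/2) = 159 + 495 = 654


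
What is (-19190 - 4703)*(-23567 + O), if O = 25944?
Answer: -56793661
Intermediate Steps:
(-19190 - 4703)*(-23567 + O) = (-19190 - 4703)*(-23567 + 25944) = -23893*2377 = -56793661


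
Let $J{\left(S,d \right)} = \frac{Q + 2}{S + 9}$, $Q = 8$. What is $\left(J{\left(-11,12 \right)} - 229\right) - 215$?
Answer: $-449$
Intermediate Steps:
$J{\left(S,d \right)} = \frac{10}{9 + S}$ ($J{\left(S,d \right)} = \frac{8 + 2}{S + 9} = \frac{10}{9 + S}$)
$\left(J{\left(-11,12 \right)} - 229\right) - 215 = \left(\frac{10}{9 - 11} - 229\right) - 215 = \left(\frac{10}{-2} - 229\right) - 215 = \left(10 \left(- \frac{1}{2}\right) - 229\right) - 215 = \left(-5 - 229\right) - 215 = -234 - 215 = -449$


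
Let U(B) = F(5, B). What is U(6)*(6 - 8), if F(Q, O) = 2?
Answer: -4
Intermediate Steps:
U(B) = 2
U(6)*(6 - 8) = 2*(6 - 8) = 2*(-2) = -4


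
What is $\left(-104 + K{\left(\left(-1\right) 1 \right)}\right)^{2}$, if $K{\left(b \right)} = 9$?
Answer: $9025$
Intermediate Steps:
$\left(-104 + K{\left(\left(-1\right) 1 \right)}\right)^{2} = \left(-104 + 9\right)^{2} = \left(-95\right)^{2} = 9025$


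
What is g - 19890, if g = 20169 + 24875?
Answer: 25154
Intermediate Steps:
g = 45044
g - 19890 = 45044 - 19890 = 25154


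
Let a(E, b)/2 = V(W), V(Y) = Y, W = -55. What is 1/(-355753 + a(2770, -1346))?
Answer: -1/355863 ≈ -2.8101e-6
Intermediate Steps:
a(E, b) = -110 (a(E, b) = 2*(-55) = -110)
1/(-355753 + a(2770, -1346)) = 1/(-355753 - 110) = 1/(-355863) = -1/355863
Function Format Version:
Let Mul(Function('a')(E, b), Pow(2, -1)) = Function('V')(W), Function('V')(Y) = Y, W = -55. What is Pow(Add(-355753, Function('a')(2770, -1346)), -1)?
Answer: Rational(-1, 355863) ≈ -2.8101e-6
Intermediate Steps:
Function('a')(E, b) = -110 (Function('a')(E, b) = Mul(2, -55) = -110)
Pow(Add(-355753, Function('a')(2770, -1346)), -1) = Pow(Add(-355753, -110), -1) = Pow(-355863, -1) = Rational(-1, 355863)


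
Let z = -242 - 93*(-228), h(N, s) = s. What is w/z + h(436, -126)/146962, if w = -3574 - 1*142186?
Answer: -5355955583/770154361 ≈ -6.9544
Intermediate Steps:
z = 20962 (z = -242 + 21204 = 20962)
w = -145760 (w = -3574 - 142186 = -145760)
w/z + h(436, -126)/146962 = -145760/20962 - 126/146962 = -145760*1/20962 - 126*1/146962 = -72880/10481 - 63/73481 = -5355955583/770154361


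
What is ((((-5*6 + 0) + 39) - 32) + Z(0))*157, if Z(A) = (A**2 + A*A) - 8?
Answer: -4867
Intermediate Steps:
Z(A) = -8 + 2*A**2 (Z(A) = (A**2 + A**2) - 8 = 2*A**2 - 8 = -8 + 2*A**2)
((((-5*6 + 0) + 39) - 32) + Z(0))*157 = ((((-5*6 + 0) + 39) - 32) + (-8 + 2*0**2))*157 = ((((-30 + 0) + 39) - 32) + (-8 + 2*0))*157 = (((-30 + 39) - 32) + (-8 + 0))*157 = ((9 - 32) - 8)*157 = (-23 - 8)*157 = -31*157 = -4867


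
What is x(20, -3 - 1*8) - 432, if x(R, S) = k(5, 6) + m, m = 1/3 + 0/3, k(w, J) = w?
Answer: -1280/3 ≈ -426.67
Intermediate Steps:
m = ⅓ (m = 1*(⅓) + 0*(⅓) = ⅓ + 0 = ⅓ ≈ 0.33333)
x(R, S) = 16/3 (x(R, S) = 5 + ⅓ = 16/3)
x(20, -3 - 1*8) - 432 = 16/3 - 432 = -1280/3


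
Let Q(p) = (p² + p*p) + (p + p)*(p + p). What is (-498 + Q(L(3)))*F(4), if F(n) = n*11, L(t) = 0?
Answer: -21912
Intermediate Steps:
F(n) = 11*n
Q(p) = 6*p² (Q(p) = (p² + p²) + (2*p)*(2*p) = 2*p² + 4*p² = 6*p²)
(-498 + Q(L(3)))*F(4) = (-498 + 6*0²)*(11*4) = (-498 + 6*0)*44 = (-498 + 0)*44 = -498*44 = -21912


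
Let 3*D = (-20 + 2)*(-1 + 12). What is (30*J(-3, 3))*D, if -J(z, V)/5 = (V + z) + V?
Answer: 29700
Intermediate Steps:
J(z, V) = -10*V - 5*z (J(z, V) = -5*((V + z) + V) = -5*(z + 2*V) = -10*V - 5*z)
D = -66 (D = ((-20 + 2)*(-1 + 12))/3 = (-18*11)/3 = (⅓)*(-198) = -66)
(30*J(-3, 3))*D = (30*(-10*3 - 5*(-3)))*(-66) = (30*(-30 + 15))*(-66) = (30*(-15))*(-66) = -450*(-66) = 29700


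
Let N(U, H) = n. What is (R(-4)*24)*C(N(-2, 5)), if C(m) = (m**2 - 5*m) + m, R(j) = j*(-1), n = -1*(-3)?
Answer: -288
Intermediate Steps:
n = 3
N(U, H) = 3
R(j) = -j
C(m) = m**2 - 4*m
(R(-4)*24)*C(N(-2, 5)) = (-1*(-4)*24)*(3*(-4 + 3)) = (4*24)*(3*(-1)) = 96*(-3) = -288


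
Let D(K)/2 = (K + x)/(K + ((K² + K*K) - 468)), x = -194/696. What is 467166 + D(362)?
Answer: 21295700569967/45584868 ≈ 4.6717e+5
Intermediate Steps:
x = -97/348 (x = -194*1/696 = -97/348 ≈ -0.27874)
D(K) = 2*(-97/348 + K)/(-468 + K + 2*K²) (D(K) = 2*((K - 97/348)/(K + ((K² + K*K) - 468))) = 2*((-97/348 + K)/(K + ((K² + K²) - 468))) = 2*((-97/348 + K)/(K + (2*K² - 468))) = 2*((-97/348 + K)/(K + (-468 + 2*K²))) = 2*((-97/348 + K)/(-468 + K + 2*K²)) = 2*(-97/348 + K)/(-468 + K + 2*K²))
467166 + D(362) = 467166 + (-97 + 348*362)/(174*(-468 + 362 + 2*362²)) = 467166 + (-97 + 125976)/(174*(-468 + 362 + 2*131044)) = 467166 + (1/174)*125879/(-468 + 362 + 262088) = 467166 + (1/174)*125879/261982 = 467166 + (1/174)*(1/261982)*125879 = 467166 + 125879/45584868 = 21295700569967/45584868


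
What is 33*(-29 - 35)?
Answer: -2112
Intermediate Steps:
33*(-29 - 35) = 33*(-64) = -2112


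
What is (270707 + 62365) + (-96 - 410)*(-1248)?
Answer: 964560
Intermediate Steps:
(270707 + 62365) + (-96 - 410)*(-1248) = 333072 - 506*(-1248) = 333072 + 631488 = 964560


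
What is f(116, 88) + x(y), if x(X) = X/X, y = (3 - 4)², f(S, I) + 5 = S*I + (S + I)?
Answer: 10408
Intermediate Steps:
f(S, I) = -5 + I + S + I*S (f(S, I) = -5 + (S*I + (S + I)) = -5 + (I*S + (I + S)) = -5 + (I + S + I*S) = -5 + I + S + I*S)
y = 1 (y = (-1)² = 1)
x(X) = 1
f(116, 88) + x(y) = (-5 + 88 + 116 + 88*116) + 1 = (-5 + 88 + 116 + 10208) + 1 = 10407 + 1 = 10408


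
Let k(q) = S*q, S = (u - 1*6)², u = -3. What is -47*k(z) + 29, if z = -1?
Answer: 3836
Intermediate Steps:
S = 81 (S = (-3 - 1*6)² = (-3 - 6)² = (-9)² = 81)
k(q) = 81*q
-47*k(z) + 29 = -3807*(-1) + 29 = -47*(-81) + 29 = 3807 + 29 = 3836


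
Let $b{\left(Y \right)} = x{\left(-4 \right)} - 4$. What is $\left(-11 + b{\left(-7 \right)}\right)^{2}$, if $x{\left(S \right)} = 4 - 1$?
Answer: $144$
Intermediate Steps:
$x{\left(S \right)} = 3$
$b{\left(Y \right)} = -1$ ($b{\left(Y \right)} = 3 - 4 = -1$)
$\left(-11 + b{\left(-7 \right)}\right)^{2} = \left(-11 - 1\right)^{2} = \left(-12\right)^{2} = 144$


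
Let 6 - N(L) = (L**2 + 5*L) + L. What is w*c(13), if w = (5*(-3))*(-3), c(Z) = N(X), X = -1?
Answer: 495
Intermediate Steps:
N(L) = 6 - L**2 - 6*L (N(L) = 6 - ((L**2 + 5*L) + L) = 6 - (L**2 + 6*L) = 6 + (-L**2 - 6*L) = 6 - L**2 - 6*L)
c(Z) = 11 (c(Z) = 6 - 1*(-1)**2 - 6*(-1) = 6 - 1*1 + 6 = 6 - 1 + 6 = 11)
w = 45 (w = -15*(-3) = 45)
w*c(13) = 45*11 = 495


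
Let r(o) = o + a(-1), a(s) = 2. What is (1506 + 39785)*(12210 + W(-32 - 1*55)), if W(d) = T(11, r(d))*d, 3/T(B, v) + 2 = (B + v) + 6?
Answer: 35302194651/70 ≈ 5.0432e+8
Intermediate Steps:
r(o) = 2 + o (r(o) = o + 2 = 2 + o)
T(B, v) = 3/(4 + B + v) (T(B, v) = 3/(-2 + ((B + v) + 6)) = 3/(-2 + (6 + B + v)) = 3/(4 + B + v))
W(d) = 3*d/(17 + d) (W(d) = (3/(4 + 11 + (2 + d)))*d = (3/(17 + d))*d = 3*d/(17 + d))
(1506 + 39785)*(12210 + W(-32 - 1*55)) = (1506 + 39785)*(12210 + 3*(-32 - 1*55)/(17 + (-32 - 1*55))) = 41291*(12210 + 3*(-32 - 55)/(17 + (-32 - 55))) = 41291*(12210 + 3*(-87)/(17 - 87)) = 41291*(12210 + 3*(-87)/(-70)) = 41291*(12210 + 3*(-87)*(-1/70)) = 41291*(12210 + 261/70) = 41291*(854961/70) = 35302194651/70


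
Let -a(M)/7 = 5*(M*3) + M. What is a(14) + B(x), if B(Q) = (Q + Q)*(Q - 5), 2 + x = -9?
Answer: -1216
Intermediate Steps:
x = -11 (x = -2 - 9 = -11)
a(M) = -112*M (a(M) = -7*(5*(M*3) + M) = -7*(5*(3*M) + M) = -7*(15*M + M) = -112*M)
B(Q) = 2*Q*(-5 + Q) (B(Q) = (2*Q)*(-5 + Q) = 2*Q*(-5 + Q))
a(14) + B(x) = -112*14 + 2*(-11)*(-5 - 11) = -1568 + 2*(-11)*(-16) = -1568 + 352 = -1216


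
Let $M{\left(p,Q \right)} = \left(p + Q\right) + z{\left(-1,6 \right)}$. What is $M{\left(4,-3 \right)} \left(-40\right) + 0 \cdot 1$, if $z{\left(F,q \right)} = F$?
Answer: $0$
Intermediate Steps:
$M{\left(p,Q \right)} = -1 + Q + p$ ($M{\left(p,Q \right)} = \left(p + Q\right) - 1 = \left(Q + p\right) - 1 = -1 + Q + p$)
$M{\left(4,-3 \right)} \left(-40\right) + 0 \cdot 1 = \left(-1 - 3 + 4\right) \left(-40\right) + 0 \cdot 1 = 0 \left(-40\right) + 0 = 0 + 0 = 0$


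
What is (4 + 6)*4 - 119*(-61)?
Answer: 7299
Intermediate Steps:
(4 + 6)*4 - 119*(-61) = 10*4 + 7259 = 40 + 7259 = 7299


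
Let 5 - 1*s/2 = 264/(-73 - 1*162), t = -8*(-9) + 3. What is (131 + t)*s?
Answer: 592868/235 ≈ 2522.8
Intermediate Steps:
t = 75 (t = 72 + 3 = 75)
s = 2878/235 (s = 10 - 528/(-73 - 1*162) = 10 - 528/(-73 - 162) = 10 - 528/(-235) = 10 - 528*(-1)/235 = 10 - 2*(-264/235) = 10 + 528/235 = 2878/235 ≈ 12.247)
(131 + t)*s = (131 + 75)*(2878/235) = 206*(2878/235) = 592868/235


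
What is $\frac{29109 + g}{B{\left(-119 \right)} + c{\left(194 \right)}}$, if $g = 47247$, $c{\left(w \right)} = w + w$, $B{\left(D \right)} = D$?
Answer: $\frac{76356}{269} \approx 283.85$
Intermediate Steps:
$c{\left(w \right)} = 2 w$
$\frac{29109 + g}{B{\left(-119 \right)} + c{\left(194 \right)}} = \frac{29109 + 47247}{-119 + 2 \cdot 194} = \frac{76356}{-119 + 388} = \frac{76356}{269}$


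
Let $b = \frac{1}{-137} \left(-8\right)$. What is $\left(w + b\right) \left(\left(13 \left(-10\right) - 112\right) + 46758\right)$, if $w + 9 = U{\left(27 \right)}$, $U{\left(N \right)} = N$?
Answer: $\frac{115080584}{137} \approx 8.4 \cdot 10^{5}$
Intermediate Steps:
$b = \frac{8}{137}$ ($b = \left(- \frac{1}{137}\right) \left(-8\right) = \frac{8}{137} \approx 0.058394$)
$w = 18$ ($w = -9 + 27 = 18$)
$\left(w + b\right) \left(\left(13 \left(-10\right) - 112\right) + 46758\right) = \left(18 + \frac{8}{137}\right) \left(\left(13 \left(-10\right) - 112\right) + 46758\right) = \frac{2474 \left(\left(-130 - 112\right) + 46758\right)}{137} = \frac{2474 \left(-242 + 46758\right)}{137} = \frac{2474}{137} \cdot 46516 = \frac{115080584}{137}$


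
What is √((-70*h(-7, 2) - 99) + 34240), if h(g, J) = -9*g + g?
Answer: √30221 ≈ 173.84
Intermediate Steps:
h(g, J) = -8*g
√((-70*h(-7, 2) - 99) + 34240) = √((-(-560)*(-7) - 99) + 34240) = √((-70*56 - 99) + 34240) = √((-3920 - 99) + 34240) = √(-4019 + 34240) = √30221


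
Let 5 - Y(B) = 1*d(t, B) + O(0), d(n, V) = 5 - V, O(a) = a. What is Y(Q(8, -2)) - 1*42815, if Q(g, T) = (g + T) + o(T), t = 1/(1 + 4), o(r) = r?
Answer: -42811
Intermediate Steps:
t = 1/5 ≈ 0.20000
Q(g, T) = g + 2*T (Q(g, T) = (g + T) + T = (T + g) + T = g + 2*T)
Y(B) = B (Y(B) = 5 - (1*(5 - B) + 0) = 5 - ((5 - B) + 0) = 5 - (5 - B) = 5 + (-5 + B) = B)
Y(Q(8, -2)) - 1*42815 = (8 + 2*(-2)) - 1*42815 = (8 - 4) - 42815 = 4 - 42815 = -42811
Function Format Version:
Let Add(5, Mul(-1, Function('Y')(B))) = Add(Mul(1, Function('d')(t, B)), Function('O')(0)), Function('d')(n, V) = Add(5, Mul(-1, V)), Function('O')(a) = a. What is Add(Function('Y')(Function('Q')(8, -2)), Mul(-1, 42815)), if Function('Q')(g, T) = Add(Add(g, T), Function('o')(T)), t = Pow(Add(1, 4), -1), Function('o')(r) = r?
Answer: -42811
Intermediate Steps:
t = Rational(1, 5) (t = Pow(5, -1) = Rational(1, 5) ≈ 0.20000)
Function('Q')(g, T) = Add(g, Mul(2, T)) (Function('Q')(g, T) = Add(Add(g, T), T) = Add(Add(T, g), T) = Add(g, Mul(2, T)))
Function('Y')(B) = B (Function('Y')(B) = Add(5, Mul(-1, Add(Mul(1, Add(5, Mul(-1, B))), 0))) = Add(5, Mul(-1, Add(Add(5, Mul(-1, B)), 0))) = Add(5, Mul(-1, Add(5, Mul(-1, B)))) = Add(5, Add(-5, B)) = B)
Add(Function('Y')(Function('Q')(8, -2)), Mul(-1, 42815)) = Add(Add(8, Mul(2, -2)), Mul(-1, 42815)) = Add(Add(8, -4), -42815) = Add(4, -42815) = -42811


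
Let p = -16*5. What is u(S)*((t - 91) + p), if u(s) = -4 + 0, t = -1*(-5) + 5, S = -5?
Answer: 644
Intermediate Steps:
t = 10 (t = 5 + 5 = 10)
u(s) = -4
p = -80
u(S)*((t - 91) + p) = -4*((10 - 91) - 80) = -4*(-81 - 80) = -4*(-161) = 644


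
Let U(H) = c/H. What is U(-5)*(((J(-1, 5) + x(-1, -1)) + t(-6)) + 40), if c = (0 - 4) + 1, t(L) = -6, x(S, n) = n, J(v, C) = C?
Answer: 114/5 ≈ 22.800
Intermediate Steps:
c = -3 (c = -4 + 1 = -3)
U(H) = -3/H
U(-5)*(((J(-1, 5) + x(-1, -1)) + t(-6)) + 40) = (-3/(-5))*(((5 - 1) - 6) + 40) = (-3*(-⅕))*((4 - 6) + 40) = 3*(-2 + 40)/5 = (⅗)*38 = 114/5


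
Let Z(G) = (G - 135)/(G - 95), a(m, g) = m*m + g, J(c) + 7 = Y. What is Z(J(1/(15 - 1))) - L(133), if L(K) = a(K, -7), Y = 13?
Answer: -1573569/89 ≈ -17681.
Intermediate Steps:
J(c) = 6 (J(c) = -7 + 13 = 6)
a(m, g) = g + m² (a(m, g) = m² + g = g + m²)
L(K) = -7 + K²
Z(G) = (-135 + G)/(-95 + G)
Z(J(1/(15 - 1))) - L(133) = (-135 + 6)/(-95 + 6) - (-7 + 133²) = -129/(-89) - (-7 + 17689) = -1/89*(-129) - 1*17682 = 129/89 - 17682 = -1573569/89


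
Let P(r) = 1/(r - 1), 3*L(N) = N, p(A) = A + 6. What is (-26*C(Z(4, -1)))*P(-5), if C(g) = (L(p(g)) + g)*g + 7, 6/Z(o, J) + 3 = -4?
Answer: 3991/147 ≈ 27.150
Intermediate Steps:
p(A) = 6 + A
Z(o, J) = -6/7 (Z(o, J) = 6/(-3 - 4) = 6/(-7) = 6*(-1/7) = -6/7)
L(N) = N/3
P(r) = 1/(-1 + r)
C(g) = 7 + g*(2 + 4*g/3) (C(g) = ((6 + g)/3 + g)*g + 7 = ((2 + g/3) + g)*g + 7 = (2 + 4*g/3)*g + 7 = g*(2 + 4*g/3) + 7 = 7 + g*(2 + 4*g/3))
(-26*C(Z(4, -1)))*P(-5) = (-26*(7 + 2*(-6/7) + 4*(-6/7)**2/3))/(-1 - 5) = -26*(7 - 12/7 + (4/3)*(36/49))/(-6) = -26*(7 - 12/7 + 48/49)*(-1/6) = -26*307/49*(-1/6) = -7982/49*(-1/6) = 3991/147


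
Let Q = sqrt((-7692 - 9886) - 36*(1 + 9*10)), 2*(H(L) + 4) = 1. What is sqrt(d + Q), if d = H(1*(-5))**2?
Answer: sqrt(49 + 4*I*sqrt(20854))/2 ≈ 8.865 + 8.1449*I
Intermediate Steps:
H(L) = -7/2 (H(L) = -4 + (1/2)*1 = -4 + 1/2 = -7/2)
d = 49/4 (d = (-7/2)**2 = 49/4 ≈ 12.250)
Q = I*sqrt(20854) (Q = sqrt(-17578 - 36*(1 + 90)) = sqrt(-17578 - 36*91) = sqrt(-17578 - 3276) = sqrt(-20854) = I*sqrt(20854) ≈ 144.41*I)
sqrt(d + Q) = sqrt(49/4 + I*sqrt(20854))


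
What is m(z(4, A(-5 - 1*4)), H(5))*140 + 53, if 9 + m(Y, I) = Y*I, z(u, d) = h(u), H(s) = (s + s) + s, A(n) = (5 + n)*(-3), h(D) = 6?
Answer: 11393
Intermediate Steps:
A(n) = -15 - 3*n
H(s) = 3*s (H(s) = 2*s + s = 3*s)
z(u, d) = 6
m(Y, I) = -9 + I*Y (m(Y, I) = -9 + Y*I = -9 + I*Y)
m(z(4, A(-5 - 1*4)), H(5))*140 + 53 = (-9 + (3*5)*6)*140 + 53 = (-9 + 15*6)*140 + 53 = (-9 + 90)*140 + 53 = 81*140 + 53 = 11340 + 53 = 11393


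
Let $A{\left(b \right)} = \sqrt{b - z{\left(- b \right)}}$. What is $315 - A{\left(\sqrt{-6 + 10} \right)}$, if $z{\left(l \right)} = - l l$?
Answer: $315 - \sqrt{6} \approx 312.55$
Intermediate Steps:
$z{\left(l \right)} = - l^{2}$
$A{\left(b \right)} = \sqrt{b + b^{2}}$ ($A{\left(b \right)} = \sqrt{b - - \left(- b\right)^{2}} = \sqrt{b - - b^{2}} = \sqrt{b + b^{2}}$)
$315 - A{\left(\sqrt{-6 + 10} \right)} = 315 - \sqrt{\sqrt{-6 + 10} \left(1 + \sqrt{-6 + 10}\right)} = 315 - \sqrt{\sqrt{4} \left(1 + \sqrt{4}\right)} = 315 - \sqrt{2 \left(1 + 2\right)} = 315 - \sqrt{2 \cdot 3} = 315 - \sqrt{6}$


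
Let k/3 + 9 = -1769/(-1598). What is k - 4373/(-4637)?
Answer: -168471389/7409926 ≈ -22.736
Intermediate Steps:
k = -37839/1598 (k = -27 + 3*(-1769/(-1598)) = -27 + 3*(-1769*(-1/1598)) = -27 + 3*(1769/1598) = -27 + 5307/1598 = -37839/1598 ≈ -23.679)
k - 4373/(-4637) = -37839/1598 - 4373/(-4637) = -37839/1598 - 4373*(-1)/4637 = -37839/1598 - 1*(-4373/4637) = -37839/1598 + 4373/4637 = -168471389/7409926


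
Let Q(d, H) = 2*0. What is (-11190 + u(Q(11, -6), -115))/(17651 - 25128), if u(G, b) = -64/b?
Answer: 1286786/859855 ≈ 1.4965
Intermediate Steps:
Q(d, H) = 0
(-11190 + u(Q(11, -6), -115))/(17651 - 25128) = (-11190 - 64/(-115))/(17651 - 25128) = (-11190 - 64*(-1/115))/(-7477) = (-11190 + 64/115)*(-1/7477) = -1286786/115*(-1/7477) = 1286786/859855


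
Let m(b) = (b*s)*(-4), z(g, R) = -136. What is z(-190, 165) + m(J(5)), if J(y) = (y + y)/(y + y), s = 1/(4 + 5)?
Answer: -1228/9 ≈ -136.44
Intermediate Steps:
s = 1/9 ≈ 0.11111
J(y) = 1 (J(y) = (2*y)/((2*y)) = (2*y)*(1/(2*y)) = 1)
m(b) = -4*b/9 (m(b) = (b*(1/9))*(-4) = (b/9)*(-4) = -4*b/9)
z(-190, 165) + m(J(5)) = -136 - 4/9*1 = -136 - 4/9 = -1228/9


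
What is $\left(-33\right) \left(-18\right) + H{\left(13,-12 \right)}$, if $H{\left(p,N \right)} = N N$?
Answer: $738$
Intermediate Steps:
$H{\left(p,N \right)} = N^{2}$
$\left(-33\right) \left(-18\right) + H{\left(13,-12 \right)} = \left(-33\right) \left(-18\right) + \left(-12\right)^{2} = 594 + 144 = 738$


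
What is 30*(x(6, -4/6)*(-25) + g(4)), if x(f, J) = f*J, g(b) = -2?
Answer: 2940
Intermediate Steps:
x(f, J) = J*f
30*(x(6, -4/6)*(-25) + g(4)) = 30*((-4/6*6)*(-25) - 2) = 30*((-4*⅙*6)*(-25) - 2) = 30*(-⅔*6*(-25) - 2) = 30*(-4*(-25) - 2) = 30*(100 - 2) = 30*98 = 2940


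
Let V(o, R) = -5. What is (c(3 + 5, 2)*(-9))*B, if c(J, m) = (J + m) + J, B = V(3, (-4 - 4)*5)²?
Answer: -4050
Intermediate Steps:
B = 25 (B = (-5)² = 25)
c(J, m) = m + 2*J
(c(3 + 5, 2)*(-9))*B = ((2 + 2*(3 + 5))*(-9))*25 = ((2 + 2*8)*(-9))*25 = ((2 + 16)*(-9))*25 = (18*(-9))*25 = -162*25 = -4050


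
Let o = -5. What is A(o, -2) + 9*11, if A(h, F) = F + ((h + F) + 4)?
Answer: 94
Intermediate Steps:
A(h, F) = 4 + h + 2*F (A(h, F) = F + ((F + h) + 4) = F + (4 + F + h) = 4 + h + 2*F)
A(o, -2) + 9*11 = (4 - 5 + 2*(-2)) + 9*11 = (4 - 5 - 4) + 99 = -5 + 99 = 94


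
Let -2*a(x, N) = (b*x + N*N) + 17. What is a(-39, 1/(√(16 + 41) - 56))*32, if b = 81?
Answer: 476590624464/9480241 - 1792*√57/9480241 ≈ 50272.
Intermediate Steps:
a(x, N) = -17/2 - 81*x/2 - N²/2 (a(x, N) = -((81*x + N*N) + 17)/2 = -((81*x + N²) + 17)/2 = -((N² + 81*x) + 17)/2 = -(17 + N² + 81*x)/2 = -17/2 - 81*x/2 - N²/2)
a(-39, 1/(√(16 + 41) - 56))*32 = (-17/2 - 81/2*(-39) - 1/(2*(√(16 + 41) - 56)²))*32 = (-17/2 + 3159/2 - 1/(2*(√57 - 56)²))*32 = (-17/2 + 3159/2 - 1/(2*(-56 + √57)²))*32 = (1571 - 1/(2*(-56 + √57)²))*32 = 50272 - 16/(-56 + √57)²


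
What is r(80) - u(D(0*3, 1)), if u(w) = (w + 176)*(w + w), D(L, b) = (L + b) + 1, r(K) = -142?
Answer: -854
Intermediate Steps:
D(L, b) = 1 + L + b
u(w) = 2*w*(176 + w) (u(w) = (176 + w)*(2*w) = 2*w*(176 + w))
r(80) - u(D(0*3, 1)) = -142 - 2*(1 + 0*3 + 1)*(176 + (1 + 0*3 + 1)) = -142 - 2*(1 + 0 + 1)*(176 + (1 + 0 + 1)) = -142 - 2*2*(176 + 2) = -142 - 2*2*178 = -142 - 1*712 = -142 - 712 = -854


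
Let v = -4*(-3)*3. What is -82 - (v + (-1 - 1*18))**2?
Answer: -371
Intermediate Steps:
v = 36 (v = 12*3 = 36)
-82 - (v + (-1 - 1*18))**2 = -82 - (36 + (-1 - 1*18))**2 = -82 - (36 + (-1 - 18))**2 = -82 - (36 - 19)**2 = -82 - 1*17**2 = -82 - 1*289 = -82 - 289 = -371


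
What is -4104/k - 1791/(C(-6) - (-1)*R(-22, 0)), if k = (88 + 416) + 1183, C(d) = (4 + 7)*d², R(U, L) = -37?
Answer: -4494753/605633 ≈ -7.4216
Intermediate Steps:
C(d) = 11*d²
k = 1687 (k = 504 + 1183 = 1687)
-4104/k - 1791/(C(-6) - (-1)*R(-22, 0)) = -4104/1687 - 1791/(11*(-6)² - (-1)*(-37)) = -4104*1/1687 - 1791/(11*36 - 1*37) = -4104/1687 - 1791/(396 - 37) = -4104/1687 - 1791/359 = -4494753/605633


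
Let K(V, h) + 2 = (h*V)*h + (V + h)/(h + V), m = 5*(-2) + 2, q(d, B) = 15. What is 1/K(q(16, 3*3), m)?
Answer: 1/959 ≈ 0.0010428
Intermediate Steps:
m = -8 (m = -10 + 2 = -8)
K(V, h) = -1 + V*h² (K(V, h) = -2 + ((h*V)*h + (V + h)/(h + V)) = -2 + ((V*h)*h + (V + h)/(V + h)) = -2 + (V*h² + 1) = -2 + (1 + V*h²) = -1 + V*h²)
1/K(q(16, 3*3), m) = 1/(-1 + 15*(-8)²) = 1/(-1 + 15*64) = 1/(-1 + 960) = 1/959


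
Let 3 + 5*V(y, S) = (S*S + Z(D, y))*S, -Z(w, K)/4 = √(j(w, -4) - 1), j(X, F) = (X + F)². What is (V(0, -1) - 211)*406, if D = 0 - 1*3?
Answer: -429954/5 + 6496*√3/5 ≈ -83741.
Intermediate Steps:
D = -3 (D = 0 - 3 = -3)
j(X, F) = (F + X)²
Z(w, K) = -4*√(-1 + (-4 + w)²) (Z(w, K) = -4*√((-4 + w)² - 1) = -4*√(-1 + (-4 + w)²))
V(y, S) = -⅗ + S*(S² - 16*√3)/5 (V(y, S) = -⅗ + ((S*S - 4*√(-1 + (-4 - 3)²))*S)/5 = -⅗ + ((S² - 4*√(-1 + (-7)²))*S)/5 = -⅗ + ((S² - 4*√(-1 + 49))*S)/5 = -⅗ + ((S² - 16*√3)*S)/5 = -⅗ + (S*(S² - 16*√3))/5 = -⅗ + S*(S² - 16*√3)/5)
(V(0, -1) - 211)*406 = ((-⅗ + (⅕)*(-1)³ - 16/5*(-1)*√3) - 211)*406 = ((-⅗ + (⅕)*(-1) + 16*√3/5) - 211)*406 = ((-⅗ - ⅕ + 16*√3/5) - 211)*406 = ((-⅘ + 16*√3/5) - 211)*406 = (-1059/5 + 16*√3/5)*406 = -429954/5 + 6496*√3/5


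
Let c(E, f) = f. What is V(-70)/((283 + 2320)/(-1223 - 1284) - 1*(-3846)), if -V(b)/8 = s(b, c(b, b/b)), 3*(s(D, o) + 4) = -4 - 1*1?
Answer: 340952/28917957 ≈ 0.011790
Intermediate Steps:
s(D, o) = -17/3 (s(D, o) = -4 + (-4 - 1*1)/3 = -4 + (-4 - 1)/3 = -4 + (⅓)*(-5) = -4 - 5/3 = -17/3)
V(b) = 136/3 (V(b) = -8*(-17/3) = 136/3)
V(-70)/((283 + 2320)/(-1223 - 1284) - 1*(-3846)) = 136/(3*((283 + 2320)/(-1223 - 1284) - 1*(-3846))) = 136/(3*(2603/(-2507) + 3846)) = 136/(3*(2603*(-1/2507) + 3846)) = 136/(3*(-2603/2507 + 3846)) = 136/(3*(9639319/2507)) = (136/3)*(2507/9639319) = 340952/28917957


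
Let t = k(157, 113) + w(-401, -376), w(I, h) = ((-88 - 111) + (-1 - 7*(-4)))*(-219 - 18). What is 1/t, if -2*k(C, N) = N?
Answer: 2/81415 ≈ 2.4565e-5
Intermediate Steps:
k(C, N) = -N/2
w(I, h) = 40764 (w(I, h) = (-199 + (-1 + 28))*(-237) = (-199 + 27)*(-237) = -172*(-237) = 40764)
t = 81415/2 (t = -1/2*113 + 40764 = -113/2 + 40764 = 81415/2 ≈ 40708.)
1/t = 1/(81415/2) = 2/81415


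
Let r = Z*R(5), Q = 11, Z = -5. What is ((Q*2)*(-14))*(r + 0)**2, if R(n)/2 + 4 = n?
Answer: -30800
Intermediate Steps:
R(n) = -8 + 2*n
r = -10 (r = -5*(-8 + 2*5) = -5*(-8 + 10) = -5*2 = -10)
((Q*2)*(-14))*(r + 0)**2 = ((11*2)*(-14))*(-10 + 0)**2 = (22*(-14))*(-10)**2 = -308*100 = -30800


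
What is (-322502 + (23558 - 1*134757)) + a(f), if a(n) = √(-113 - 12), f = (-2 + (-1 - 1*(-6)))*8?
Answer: -433701 + 5*I*√5 ≈ -4.337e+5 + 11.18*I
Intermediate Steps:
f = 24 (f = (-2 + (-1 + 6))*8 = (-2 + 5)*8 = 3*8 = 24)
a(n) = 5*I*√5 (a(n) = √(-125) = 5*I*√5)
(-322502 + (23558 - 1*134757)) + a(f) = (-322502 + (23558 - 1*134757)) + 5*I*√5 = (-322502 + (23558 - 134757)) + 5*I*√5 = (-322502 - 111199) + 5*I*√5 = -433701 + 5*I*√5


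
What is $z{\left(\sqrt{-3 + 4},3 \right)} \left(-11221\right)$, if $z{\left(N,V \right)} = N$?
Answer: $-11221$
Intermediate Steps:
$z{\left(\sqrt{-3 + 4},3 \right)} \left(-11221\right) = \sqrt{-3 + 4} \left(-11221\right) = \sqrt{1} \left(-11221\right) = 1 \left(-11221\right) = -11221$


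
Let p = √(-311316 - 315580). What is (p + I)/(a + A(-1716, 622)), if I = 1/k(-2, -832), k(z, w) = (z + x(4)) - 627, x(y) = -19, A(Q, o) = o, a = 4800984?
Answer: -1/3111440688 + 2*I*√39181/2400803 ≈ -3.2139e-10 + 0.0001649*I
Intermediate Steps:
p = 4*I*√39181 (p = √(-626896) = 4*I*√39181 ≈ 791.77*I)
k(z, w) = -646 + z (k(z, w) = (z - 19) - 627 = (-19 + z) - 627 = -646 + z)
I = -1/648 (I = 1/(-646 - 2) = 1/(-648) = -1/648 ≈ -0.0015432)
(p + I)/(a + A(-1716, 622)) = (4*I*√39181 - 1/648)/(4800984 + 622) = (-1/648 + 4*I*√39181)/4801606 = (-1/648 + 4*I*√39181)*(1/4801606) = -1/3111440688 + 2*I*√39181/2400803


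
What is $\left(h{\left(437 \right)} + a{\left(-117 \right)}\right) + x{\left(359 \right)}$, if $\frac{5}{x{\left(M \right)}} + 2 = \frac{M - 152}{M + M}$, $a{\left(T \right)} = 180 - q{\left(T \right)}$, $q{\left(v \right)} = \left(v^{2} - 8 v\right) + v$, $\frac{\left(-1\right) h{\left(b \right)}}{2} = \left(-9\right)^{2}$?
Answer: $- \frac{17811800}{1229} \approx -14493.0$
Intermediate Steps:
$h{\left(b \right)} = -162$ ($h{\left(b \right)} = - 2 \left(-9\right)^{2} = \left(-2\right) 81 = -162$)
$q{\left(v \right)} = v^{2} - 7 v$
$a{\left(T \right)} = 180 - T \left(-7 + T\right)$
$x{\left(M \right)} = \frac{5}{-2 + \frac{-152 + M}{2 M}}$ ($x{\left(M \right)} = \frac{5}{-2 + \frac{M - 152}{M + M}} = \frac{5}{-2 + \frac{-152 + M}{2 M}}$)
$\left(h{\left(437 \right)} + a{\left(-117 \right)}\right) + x{\left(359 \right)} = \left(-162 + \left(180 - - 117 \left(-7 - 117\right)\right)\right) - \frac{3590}{152 + 3 \cdot 359} = \left(-162 + \left(180 - \left(-117\right) \left(-124\right)\right)\right) - \frac{3590}{152 + 1077} = \left(-162 + \left(180 - 14508\right)\right) - \frac{3590}{1229} = \left(-162 - 14328\right) - 3590 \cdot \frac{1}{1229} = -14490 - \frac{3590}{1229} = - \frac{17811800}{1229}$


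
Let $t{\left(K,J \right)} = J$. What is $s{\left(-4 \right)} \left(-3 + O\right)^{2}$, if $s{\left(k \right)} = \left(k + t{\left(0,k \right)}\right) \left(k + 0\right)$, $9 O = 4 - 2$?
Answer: $\frac{20000}{81} \approx 246.91$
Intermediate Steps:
$O = \frac{2}{9}$ ($O = \frac{4 - 2}{9} = \frac{1}{9} \cdot 2 = \frac{2}{9} \approx 0.22222$)
$s{\left(k \right)} = 2 k^{2}$ ($s{\left(k \right)} = \left(k + k\right) \left(k + 0\right) = 2 k k = 2 k^{2}$)
$s{\left(-4 \right)} \left(-3 + O\right)^{2} = 2 \left(-4\right)^{2} \left(-3 + \frac{2}{9}\right)^{2} = 2 \cdot 16 \left(- \frac{25}{9}\right)^{2} = 32 \cdot \frac{625}{81} = \frac{20000}{81}$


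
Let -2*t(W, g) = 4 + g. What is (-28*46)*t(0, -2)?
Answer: 1288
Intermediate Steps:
t(W, g) = -2 - g/2 (t(W, g) = -(4 + g)/2 = -2 - g/2)
(-28*46)*t(0, -2) = (-28*46)*(-2 - ½*(-2)) = -1288*(-2 + 1) = -1288*(-1) = 1288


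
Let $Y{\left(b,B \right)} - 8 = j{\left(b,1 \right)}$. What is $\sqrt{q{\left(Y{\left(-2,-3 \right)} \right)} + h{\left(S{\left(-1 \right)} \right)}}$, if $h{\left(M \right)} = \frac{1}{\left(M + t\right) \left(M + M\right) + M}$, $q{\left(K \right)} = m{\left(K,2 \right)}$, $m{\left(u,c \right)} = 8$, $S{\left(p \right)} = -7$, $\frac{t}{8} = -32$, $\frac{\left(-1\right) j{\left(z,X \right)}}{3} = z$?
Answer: $\frac{\sqrt{88203}}{105} \approx 2.8285$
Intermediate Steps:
$j{\left(z,X \right)} = - 3 z$
$Y{\left(b,B \right)} = 8 - 3 b$
$t = -256$ ($t = 8 \left(-32\right) = -256$)
$q{\left(K \right)} = 8$
$h{\left(M \right)} = \frac{1}{M + 2 M \left(-256 + M\right)}$ ($h{\left(M \right)} = \frac{1}{\left(M - 256\right) \left(M + M\right) + M} = \frac{1}{\left(-256 + M\right) 2 M + M} = \frac{1}{2 M \left(-256 + M\right) + M} = \frac{1}{M + 2 M \left(-256 + M\right)}$)
$\sqrt{q{\left(Y{\left(-2,-3 \right)} \right)} + h{\left(S{\left(-1 \right)} \right)}} = \sqrt{8 + \frac{1}{\left(-7\right) \left(-511 + 2 \left(-7\right)\right)}} = \sqrt{8 - \frac{1}{7 \left(-511 - 14\right)}} = \sqrt{8 - \frac{1}{7 \left(-525\right)}} = \sqrt{8 - - \frac{1}{3675}} = \sqrt{8 + \frac{1}{3675}} = \sqrt{\frac{29401}{3675}} = \frac{\sqrt{88203}}{105}$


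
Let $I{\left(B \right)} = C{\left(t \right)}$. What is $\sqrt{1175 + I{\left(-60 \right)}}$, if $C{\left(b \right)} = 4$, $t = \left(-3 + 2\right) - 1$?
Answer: $3 \sqrt{131} \approx 34.337$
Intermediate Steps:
$t = -2$ ($t = -1 - 1 = -2$)
$I{\left(B \right)} = 4$
$\sqrt{1175 + I{\left(-60 \right)}} = \sqrt{1175 + 4} = \sqrt{1179} = 3 \sqrt{131}$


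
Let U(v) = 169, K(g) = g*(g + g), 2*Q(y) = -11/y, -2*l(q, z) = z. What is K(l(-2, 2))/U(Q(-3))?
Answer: 2/169 ≈ 0.011834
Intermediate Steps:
l(q, z) = -z/2
Q(y) = -11/(2*y) (Q(y) = (-11/y)/2 = -11/(2*y))
K(g) = 2*g**2 (K(g) = g*(2*g) = 2*g**2)
K(l(-2, 2))/U(Q(-3)) = (2*(-1/2*2)**2)/169 = (2*(-1)**2)*(1/169) = (2*1)*(1/169) = 2*(1/169) = 2/169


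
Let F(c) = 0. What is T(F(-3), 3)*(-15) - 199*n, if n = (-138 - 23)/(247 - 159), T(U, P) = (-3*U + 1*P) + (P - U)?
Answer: 24119/88 ≈ 274.08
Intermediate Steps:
T(U, P) = -4*U + 2*P (T(U, P) = (-3*U + P) + (P - U) = (P - 3*U) + (P - U) = -4*U + 2*P)
n = -161/88 ≈ -1.8295
T(F(-3), 3)*(-15) - 199*n = (-4*0 + 2*3)*(-15) - 199*(-161/88) = (0 + 6)*(-15) + 32039/88 = 6*(-15) + 32039/88 = -90 + 32039/88 = 24119/88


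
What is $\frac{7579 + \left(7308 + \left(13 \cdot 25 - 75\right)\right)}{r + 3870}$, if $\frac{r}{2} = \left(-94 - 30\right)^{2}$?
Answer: $\frac{15137}{34622} \approx 0.43721$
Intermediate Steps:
$r = 30752$ ($r = 2 \left(-94 - 30\right)^{2} = 2 \left(-124\right)^{2} = 2 \cdot 15376 = 30752$)
$\frac{7579 + \left(7308 + \left(13 \cdot 25 - 75\right)\right)}{r + 3870} = \frac{7579 + \left(7308 + \left(13 \cdot 25 - 75\right)\right)}{30752 + 3870} = \frac{7579 + \left(7308 + \left(325 - 75\right)\right)}{34622} = \left(7579 + \left(7308 + 250\right)\right) \frac{1}{34622} = \left(7579 + 7558\right) \frac{1}{34622} = 15137 \cdot \frac{1}{34622} = \frac{15137}{34622}$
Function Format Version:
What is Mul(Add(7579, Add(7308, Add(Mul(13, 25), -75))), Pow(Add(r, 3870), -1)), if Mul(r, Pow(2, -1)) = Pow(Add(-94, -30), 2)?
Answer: Rational(15137, 34622) ≈ 0.43721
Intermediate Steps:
r = 30752 (r = Mul(2, Pow(Add(-94, -30), 2)) = Mul(2, Pow(-124, 2)) = Mul(2, 15376) = 30752)
Mul(Add(7579, Add(7308, Add(Mul(13, 25), -75))), Pow(Add(r, 3870), -1)) = Mul(Add(7579, Add(7308, Add(Mul(13, 25), -75))), Pow(Add(30752, 3870), -1)) = Mul(Add(7579, Add(7308, Add(325, -75))), Pow(34622, -1)) = Mul(Add(7579, Add(7308, 250)), Rational(1, 34622)) = Mul(Add(7579, 7558), Rational(1, 34622)) = Mul(15137, Rational(1, 34622)) = Rational(15137, 34622)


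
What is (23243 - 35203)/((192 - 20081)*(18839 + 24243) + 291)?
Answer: 11960/856857607 ≈ 1.3958e-5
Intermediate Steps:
(23243 - 35203)/((192 - 20081)*(18839 + 24243) + 291) = -11960/(-19889*43082 + 291) = -11960/(-856857898 + 291) = -11960/(-856857607) = -11960*(-1/856857607) = 11960/856857607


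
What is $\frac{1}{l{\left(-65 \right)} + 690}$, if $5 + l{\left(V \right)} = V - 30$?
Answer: $\frac{1}{590} \approx 0.0016949$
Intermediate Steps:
$l{\left(V \right)} = -35 + V$ ($l{\left(V \right)} = -5 + \left(V - 30\right) = -5 + \left(-30 + V\right) = -35 + V$)
$\frac{1}{l{\left(-65 \right)} + 690} = \frac{1}{\left(-35 - 65\right) + 690} = \frac{1}{-100 + 690} = \frac{1}{590}$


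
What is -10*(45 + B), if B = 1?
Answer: -460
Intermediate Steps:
-10*(45 + B) = -10*(45 + 1) = -10*46 = -460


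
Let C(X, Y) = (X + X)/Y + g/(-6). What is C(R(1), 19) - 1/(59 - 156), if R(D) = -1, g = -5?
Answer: 8165/11058 ≈ 0.73838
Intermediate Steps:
C(X, Y) = 5/6 + 2*X/Y (C(X, Y) = (X + X)/Y - 5/(-6) = (2*X)/Y - 5*(-1/6) = 2*X/Y + 5/6 = 5/6 + 2*X/Y)
C(R(1), 19) - 1/(59 - 156) = (5/6 + 2*(-1)/19) - 1/(59 - 156) = (5/6 + 2*(-1)*(1/19)) - 1/(-97) = (5/6 - 2/19) - 1*(-1/97) = 83/114 + 1/97 = 8165/11058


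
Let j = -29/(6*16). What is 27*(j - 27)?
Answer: -23589/32 ≈ -737.16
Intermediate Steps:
j = -29/96 ≈ -0.30208
27*(j - 27) = 27*(-29/96 - 27) = 27*(-2621/96) = -23589/32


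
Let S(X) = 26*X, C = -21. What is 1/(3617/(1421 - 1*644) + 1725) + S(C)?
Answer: -733791555/1343942 ≈ -546.00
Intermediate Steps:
1/(3617/(1421 - 1*644) + 1725) + S(C) = 1/(3617/(1421 - 1*644) + 1725) + 26*(-21) = 1/(3617/(1421 - 644) + 1725) - 546 = 1/(3617/777 + 1725) - 546 = 1/(1343942/777) - 546 = 777/1343942 - 546 = -733791555/1343942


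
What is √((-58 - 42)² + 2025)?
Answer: 5*√481 ≈ 109.66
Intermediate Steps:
√((-58 - 42)² + 2025) = √((-100)² + 2025) = √(10000 + 2025) = √12025 = 5*√481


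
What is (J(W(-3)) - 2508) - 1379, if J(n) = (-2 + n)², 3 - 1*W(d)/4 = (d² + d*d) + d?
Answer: -1387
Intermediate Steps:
W(d) = 12 - 8*d² - 4*d (W(d) = 12 - 4*((d² + d*d) + d) = 12 - 4*((d² + d²) + d) = 12 - 4*(2*d² + d) = 12 - 4*(d + 2*d²) = 12 + (-8*d² - 4*d) = 12 - 8*d² - 4*d)
(J(W(-3)) - 2508) - 1379 = ((-2 + (12 - 8*(-3)² - 4*(-3)))² - 2508) - 1379 = ((-2 + (12 - 8*9 + 12))² - 2508) - 1379 = ((-2 + (12 - 72 + 12))² - 2508) - 1379 = ((-2 - 48)² - 2508) - 1379 = ((-50)² - 2508) - 1379 = (2500 - 2508) - 1379 = -8 - 1379 = -1387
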